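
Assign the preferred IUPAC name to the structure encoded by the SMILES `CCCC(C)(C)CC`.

3,3-dimethylhexane

The parent chain contains 6 carbons (hexane).
Number the chain so that the substituent locant set {3,3} is lower than {4,4} at the first point of difference.
With this numbering: two methyl groups at C-3.
Putting it together: 3,3-dimethylhexane.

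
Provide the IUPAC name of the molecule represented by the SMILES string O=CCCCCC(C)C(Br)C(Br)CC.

The longest chain bearing the –CHO group is 10 carbons long (decane).
The principal characteristic group is an aldehyde (terminal –CHO), named with the suffix -al.
The numbering direction is chosen so that the aldehyde carbon is C-1 by definition.
This places bromo groups at C-7 and C-8; a methyl group at C-6.
Substituent prefixes are cited in alphabetical order (multiplying prefixes like di-/tri- are ignored for ordering).
Assembling the pieces gives 7,8-dibromo-6-methyldecanal.

7,8-dibromo-6-methyldecanal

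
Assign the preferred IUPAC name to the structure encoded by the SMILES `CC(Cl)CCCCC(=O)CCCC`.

Counting along the main chain through the carbonyl gives 11 carbons: the parent is undecane.
A ketone (C=O on an internal carbon) is the principal characteristic group, giving the suffix -one.
Number the chain so that numbering from this end puts the carbonyl group at C-5 rather than C-7.
That gives the carbonyl at C-5; a chloro group at C-10.
The name is 10-chloroundecan-5-one.

10-chloroundecan-5-one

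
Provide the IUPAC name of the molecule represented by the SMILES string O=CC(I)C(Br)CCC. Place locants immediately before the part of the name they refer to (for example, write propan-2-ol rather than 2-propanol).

The longest chain bearing the –CHO group is 6 carbons long (hexane).
An aldehyde (terminal –CHO) is the principal characteristic group, giving the suffix -al.
Number the chain so that the aldehyde carbon is C-1 by definition.
This places a bromo group at C-3; an iodo group at C-2.
Prefixes are listed alphabetically: bromo, iodo.
Putting it together: 3-bromo-2-iodohexanal.

3-bromo-2-iodohexanal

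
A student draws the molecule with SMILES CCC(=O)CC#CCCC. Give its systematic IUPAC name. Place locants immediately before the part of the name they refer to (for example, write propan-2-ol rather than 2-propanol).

non-5-yn-3-one

The longest carbon chain that includes the carbonyl and the multiple bond has 9 carbons, so the parent hydride is nonane.
A ketone (C=O on an internal carbon) is the principal characteristic group, giving the suffix -one.
The chain contains a C≡C triple bond, so the unsaturation ending is -yne.
Choose the numbering such that numbering from this end puts the carbonyl group at C-3 rather than C-7.
That gives the carbonyl at C-3; the triple bond between C-5 and C-6.
The name is non-5-yn-3-one.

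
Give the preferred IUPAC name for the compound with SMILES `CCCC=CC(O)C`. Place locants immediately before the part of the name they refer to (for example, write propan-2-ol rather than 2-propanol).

The longest chain bearing the –OH group and the multiple bond is 7 carbons long (heptane).
The highest-priority functional group is an alcohol (–OH), so the name ends in -ol.
The chain contains a C=C double bond, so the unsaturation ending is -ene.
The numbering direction is chosen so that numbering from this end puts the hydroxyl group at C-2 rather than C-6.
This places the hydroxyl at C-2; the double bond between C-3 and C-4.
Putting it together: hept-3-en-2-ol.

hept-3-en-2-ol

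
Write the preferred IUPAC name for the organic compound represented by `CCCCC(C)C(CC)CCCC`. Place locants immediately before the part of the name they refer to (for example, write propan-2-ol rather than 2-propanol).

5-ethyl-6-methyldecane

The longest continuous carbon chain has 10 atoms, so the parent hydride is decane.
Number the chain so that the locant sets are identical either way, so the alphabetically earlier ethyl substituent takes the lower locant (5 rather than 6).
With this numbering: an ethyl group at C-5; a methyl group at C-6.
Prefixes are listed alphabetically: ethyl, methyl.
The name is 5-ethyl-6-methyldecane.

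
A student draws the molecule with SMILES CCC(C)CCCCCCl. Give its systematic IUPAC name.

1-chloro-6-methyloctane

The longest carbon chain is 8 atoms: the parent is octane.
Choose the numbering such that the substituent locant set {1,6} is lower than {3,8} at the first point of difference.
With this numbering: a chloro group at C-1; a methyl group at C-6.
Substituent prefixes are cited in alphabetical order (multiplying prefixes like di-/tri- are ignored for ordering).
The name is 1-chloro-6-methyloctane.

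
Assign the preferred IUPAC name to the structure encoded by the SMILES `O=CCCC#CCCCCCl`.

Counting along the main chain through the –CHO group and the multiple bond gives 9 carbons: the parent is nonane.
An aldehyde (terminal –CHO) is the principal characteristic group, giving the suffix -al.
The chain contains a C≡C triple bond, so the unsaturation ending is -yne.
The numbering direction is chosen so that the aldehyde carbon is C-1 by definition.
This places the triple bond between C-4 and C-5; a chloro group at C-9.
The name is 9-chloronon-4-ynal.

9-chloronon-4-ynal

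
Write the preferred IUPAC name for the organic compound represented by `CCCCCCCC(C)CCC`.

4-methylundecane

The parent chain contains 11 carbons (undecane).
The numbering direction is chosen so that the substituent locant set {4} is lower than {8} at the first point of difference.
With this numbering: a methyl group at C-4.
Putting it together: 4-methylundecane.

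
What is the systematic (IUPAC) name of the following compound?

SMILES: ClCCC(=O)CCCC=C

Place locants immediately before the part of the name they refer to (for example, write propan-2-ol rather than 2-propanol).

Counting along the main chain through the carbonyl and the multiple bond gives 8 carbons: the parent is octane.
A ketone (C=O on an internal carbon) is the principal characteristic group, giving the suffix -one.
The chain contains a C=C double bond, so the unsaturation ending is -ene.
Number the chain so that numbering from this end puts the carbonyl group at C-3 rather than C-6.
With this numbering: the carbonyl at C-3; the double bond between C-7 and C-8; a chloro group at C-1.
Putting it together: 1-chlorooct-7-en-3-one.

1-chlorooct-7-en-3-one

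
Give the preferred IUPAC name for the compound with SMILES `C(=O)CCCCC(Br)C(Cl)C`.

6-bromo-7-chlorooctanal

The longest carbon chain that includes the –CHO group has 8 carbons, so the parent hydride is octane.
An aldehyde (terminal –CHO) is the principal characteristic group, giving the suffix -al.
Choose the numbering such that the aldehyde carbon is C-1 by definition.
With this numbering: a bromo group at C-6; a chloro group at C-7.
Substituent prefixes are cited in alphabetical order (multiplying prefixes like di-/tri- are ignored for ordering).
Putting it together: 6-bromo-7-chlorooctanal.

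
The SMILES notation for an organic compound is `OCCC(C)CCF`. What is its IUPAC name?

The longest carbon chain that includes the –OH group has 5 carbons, so the parent hydride is pentane.
The highest-priority functional group is an alcohol (–OH), so the name ends in -ol.
Number the chain so that numbering from this end puts the hydroxyl group at C-1 rather than C-5.
This places the hydroxyl at C-1; a fluoro group at C-5; a methyl group at C-3.
Prefixes are listed alphabetically: fluoro, methyl.
Assembling the pieces gives 5-fluoro-3-methylpentan-1-ol.

5-fluoro-3-methylpentan-1-ol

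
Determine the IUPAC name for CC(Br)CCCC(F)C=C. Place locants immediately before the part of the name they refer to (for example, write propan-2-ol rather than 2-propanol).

Counting along the main chain through the multiple bond gives 8 carbons: the parent is octane.
A C=C double bond in the chain gives the infix -ene-.
Choose the numbering such that numbering from this end puts the double bond at C-1 rather than C-7.
With this numbering: the double bond between C-1 and C-2; a bromo group at C-7; a fluoro group at C-3.
Substituent prefixes are cited in alphabetical order (multiplying prefixes like di-/tri- are ignored for ordering).
The name is 7-bromo-3-fluorooct-1-ene.

7-bromo-3-fluorooct-1-ene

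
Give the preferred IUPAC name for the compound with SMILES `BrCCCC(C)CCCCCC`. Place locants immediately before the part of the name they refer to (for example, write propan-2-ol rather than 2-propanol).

The parent chain contains 10 carbons (decane).
The numbering direction is chosen so that the substituent locant set {1,4} is lower than {7,10} at the first point of difference.
That gives a bromo group at C-1; a methyl group at C-4.
Prefixes are listed alphabetically: bromo, methyl.
The name is 1-bromo-4-methyldecane.

1-bromo-4-methyldecane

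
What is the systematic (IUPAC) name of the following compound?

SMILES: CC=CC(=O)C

The longest chain bearing the carbonyl and the multiple bond is 5 carbons long (pentane).
The principal characteristic group is a ketone (C=O on an internal carbon), named with the suffix -one.
There is one C=C double bond, indicated by the ending -ene.
Choose the numbering such that numbering from this end puts the carbonyl group at C-2 rather than C-4.
That gives the carbonyl at C-2; the double bond between C-3 and C-4.
Putting it together: pent-3-en-2-one.

pent-3-en-2-one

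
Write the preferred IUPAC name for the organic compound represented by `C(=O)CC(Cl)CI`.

Counting along the main chain through the –CHO group gives 4 carbons: the parent is butane.
The highest-priority functional group is an aldehyde (terminal –CHO), so the name ends in -al.
The numbering direction is chosen so that the aldehyde carbon is C-1 by definition.
This places a chloro group at C-3; an iodo group at C-4.
Prefixes are listed alphabetically: chloro, iodo.
The name is 3-chloro-4-iodobutanal.

3-chloro-4-iodobutanal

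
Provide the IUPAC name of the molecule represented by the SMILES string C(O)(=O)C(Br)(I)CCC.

The longest chain bearing the –COOH group is 5 carbons long (pentane).
A carboxylic acid (terminal –COOH) is the principal characteristic group, giving the suffix -oic acid.
The numbering direction is chosen so that the carboxylic acid carbon is C-1 by definition.
This places a bromo group at C-2; an iodo group at C-2.
Prefixes are listed alphabetically: bromo, iodo.
The name is 2-bromo-2-iodopentanoic acid.

2-bromo-2-iodopentanoic acid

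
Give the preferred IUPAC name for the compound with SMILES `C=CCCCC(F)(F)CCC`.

6,6-difluoronon-1-ene

The longest carbon chain that includes the multiple bond has 9 carbons, so the parent hydride is nonane.
There is one C=C double bond, indicated by the ending -ene.
Choose the numbering such that numbering from this end puts the double bond at C-1 rather than C-8.
With this numbering: the double bond between C-1 and C-2; two fluoro groups at C-6.
Assembling the pieces gives 6,6-difluoronon-1-ene.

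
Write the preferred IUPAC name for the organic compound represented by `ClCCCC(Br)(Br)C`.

The parent chain contains 5 carbons (pentane).
Number the chain so that the substituent locant set {1,4,4} is lower than {2,2,5} at the first point of difference.
That gives two bromo groups at C-4; a chloro group at C-1.
The substituents are ordered alphabetically, ignoring any di-/tri- multipliers.
Assembling the pieces gives 4,4-dibromo-1-chloropentane.

4,4-dibromo-1-chloropentane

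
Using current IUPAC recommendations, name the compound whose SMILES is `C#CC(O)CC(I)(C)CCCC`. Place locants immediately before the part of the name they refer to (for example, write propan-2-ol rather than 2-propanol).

5-iodo-5-methylnon-1-yn-3-ol

Counting along the main chain through the –OH group and the multiple bond gives 9 carbons: the parent is nonane.
An alcohol (–OH) is the principal characteristic group, giving the suffix -ol.
A C≡C triple bond in the chain gives the infix -yne-.
Choose the numbering such that numbering from this end puts the hydroxyl group at C-3 rather than C-7.
That gives the hydroxyl at C-3; the triple bond between C-1 and C-2; an iodo group at C-5; a methyl group at C-5.
Substituent prefixes are cited in alphabetical order (multiplying prefixes like di-/tri- are ignored for ordering).
Putting it together: 5-iodo-5-methylnon-1-yn-3-ol.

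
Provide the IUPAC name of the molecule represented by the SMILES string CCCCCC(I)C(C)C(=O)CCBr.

The longest carbon chain that includes the carbonyl has 10 carbons, so the parent hydride is decane.
A ketone (C=O on an internal carbon) is the principal characteristic group, giving the suffix -one.
Choose the numbering such that numbering from this end puts the carbonyl group at C-3 rather than C-8.
That gives the carbonyl at C-3; a bromo group at C-1; an iodo group at C-5; a methyl group at C-4.
The substituents are ordered alphabetically, ignoring any di-/tri- multipliers.
Putting it together: 1-bromo-5-iodo-4-methyldecan-3-one.

1-bromo-5-iodo-4-methyldecan-3-one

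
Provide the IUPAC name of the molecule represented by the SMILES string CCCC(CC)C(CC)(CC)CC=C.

The longest chain bearing the multiple bond is 8 carbons long (octane).
A C=C double bond in the chain gives the infix -ene-.
Choose the numbering such that numbering from this end puts the double bond at C-1 rather than C-7.
This places the double bond between C-1 and C-2; ethyl groups at C-4 (×2) and C-5.
The name is 4,4,5-triethyloct-1-ene.

4,4,5-triethyloct-1-ene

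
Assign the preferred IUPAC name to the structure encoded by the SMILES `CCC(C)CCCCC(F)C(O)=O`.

The longest chain bearing the –COOH group is 9 carbons long (nonane).
The highest-priority functional group is a carboxylic acid (terminal –COOH), so the name ends in -oic acid.
Number the chain so that the carboxylic acid carbon is C-1 by definition.
That gives a fluoro group at C-2; a methyl group at C-7.
Substituent prefixes are cited in alphabetical order (multiplying prefixes like di-/tri- are ignored for ordering).
Assembling the pieces gives 2-fluoro-7-methylnonanoic acid.

2-fluoro-7-methylnonanoic acid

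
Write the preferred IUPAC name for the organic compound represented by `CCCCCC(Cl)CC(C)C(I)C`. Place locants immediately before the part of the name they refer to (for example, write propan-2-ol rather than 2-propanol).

The parent chain contains 10 carbons (decane).
Choose the numbering such that the substituent locant set {2,3,5} is lower than {6,8,9} at the first point of difference.
With this numbering: a chloro group at C-5; an iodo group at C-2; a methyl group at C-3.
Substituent prefixes are cited in alphabetical order (multiplying prefixes like di-/tri- are ignored for ordering).
The name is 5-chloro-2-iodo-3-methyldecane.

5-chloro-2-iodo-3-methyldecane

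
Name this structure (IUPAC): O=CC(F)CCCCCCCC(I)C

The longest chain bearing the –CHO group is 11 carbons long (undecane).
The highest-priority functional group is an aldehyde (terminal –CHO), so the name ends in -al.
The numbering direction is chosen so that the aldehyde carbon is C-1 by definition.
That gives a fluoro group at C-2; an iodo group at C-10.
Substituent prefixes are cited in alphabetical order (multiplying prefixes like di-/tri- are ignored for ordering).
Assembling the pieces gives 2-fluoro-10-iodoundecanal.

2-fluoro-10-iodoundecanal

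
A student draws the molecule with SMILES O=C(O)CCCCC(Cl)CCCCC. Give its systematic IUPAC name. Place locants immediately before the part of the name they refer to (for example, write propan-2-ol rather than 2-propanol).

Counting along the main chain through the –COOH group gives 11 carbons: the parent is undecane.
The principal characteristic group is a carboxylic acid (terminal –COOH), named with the suffix -oic acid.
Choose the numbering such that the carboxylic acid carbon is C-1 by definition.
This places a chloro group at C-6.
Assembling the pieces gives 6-chloroundecanoic acid.

6-chloroundecanoic acid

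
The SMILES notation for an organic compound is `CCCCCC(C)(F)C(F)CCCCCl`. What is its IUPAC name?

The parent chain contains 11 carbons (undecane).
The numbering direction is chosen so that the substituent locant set {1,5,6,6} is lower than {6,6,7,11} at the first point of difference.
That gives a chloro group at C-1; fluoro groups at C-5 and C-6; a methyl group at C-6.
The substituents are ordered alphabetically, ignoring any di-/tri- multipliers.
The name is 1-chloro-5,6-difluoro-6-methylundecane.

1-chloro-5,6-difluoro-6-methylundecane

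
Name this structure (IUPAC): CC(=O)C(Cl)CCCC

The longest carbon chain that includes the carbonyl has 7 carbons, so the parent hydride is heptane.
A ketone (C=O on an internal carbon) is the principal characteristic group, giving the suffix -one.
The numbering direction is chosen so that numbering from this end puts the carbonyl group at C-2 rather than C-6.
That gives the carbonyl at C-2; a chloro group at C-3.
The name is 3-chloroheptan-2-one.

3-chloroheptan-2-one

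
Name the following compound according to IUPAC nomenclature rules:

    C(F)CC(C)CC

1-fluoro-3-methylpentane

The parent chain contains 5 carbons (pentane).
Choose the numbering such that the substituent locant set {1,3} is lower than {3,5} at the first point of difference.
This places a fluoro group at C-1; a methyl group at C-3.
The substituents are ordered alphabetically, ignoring any di-/tri- multipliers.
Assembling the pieces gives 1-fluoro-3-methylpentane.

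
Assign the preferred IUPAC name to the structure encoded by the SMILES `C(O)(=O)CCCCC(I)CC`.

Counting along the main chain through the –COOH group gives 8 carbons: the parent is octane.
The principal characteristic group is a carboxylic acid (terminal –COOH), named with the suffix -oic acid.
Choose the numbering such that the carboxylic acid carbon is C-1 by definition.
With this numbering: an iodo group at C-6.
Putting it together: 6-iodooctanoic acid.

6-iodooctanoic acid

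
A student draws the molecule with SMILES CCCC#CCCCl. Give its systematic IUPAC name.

Counting along the main chain through the multiple bond gives 7 carbons: the parent is heptane.
The chain contains a C≡C triple bond, so the unsaturation ending is -yne.
The numbering direction is chosen so that numbering from this end puts the triple bond at C-3 rather than C-4.
That gives the triple bond between C-3 and C-4; a chloro group at C-1.
Assembling the pieces gives 1-chlorohept-3-yne.

1-chlorohept-3-yne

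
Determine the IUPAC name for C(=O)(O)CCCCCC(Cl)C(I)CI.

7-chloro-8,9-diiodononanoic acid

The longest chain bearing the –COOH group is 9 carbons long (nonane).
The principal characteristic group is a carboxylic acid (terminal –COOH), named with the suffix -oic acid.
The numbering direction is chosen so that the carboxylic acid carbon is C-1 by definition.
That gives a chloro group at C-7; iodo groups at C-8 and C-9.
Substituent prefixes are cited in alphabetical order (multiplying prefixes like di-/tri- are ignored for ordering).
The name is 7-chloro-8,9-diiodononanoic acid.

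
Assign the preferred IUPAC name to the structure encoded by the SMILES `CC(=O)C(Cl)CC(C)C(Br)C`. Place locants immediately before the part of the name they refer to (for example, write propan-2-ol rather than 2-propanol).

The longest carbon chain that includes the carbonyl has 7 carbons, so the parent hydride is heptane.
The principal characteristic group is a ketone (C=O on an internal carbon), named with the suffix -one.
The numbering direction is chosen so that numbering from this end puts the carbonyl group at C-2 rather than C-6.
This places the carbonyl at C-2; a bromo group at C-6; a chloro group at C-3; a methyl group at C-5.
Substituent prefixes are cited in alphabetical order (multiplying prefixes like di-/tri- are ignored for ordering).
Assembling the pieces gives 6-bromo-3-chloro-5-methylheptan-2-one.

6-bromo-3-chloro-5-methylheptan-2-one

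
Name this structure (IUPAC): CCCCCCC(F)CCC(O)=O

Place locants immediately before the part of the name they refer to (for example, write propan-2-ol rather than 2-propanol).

Counting along the main chain through the –COOH group gives 10 carbons: the parent is decane.
A carboxylic acid (terminal –COOH) is the principal characteristic group, giving the suffix -oic acid.
Number the chain so that the carboxylic acid carbon is C-1 by definition.
That gives a fluoro group at C-4.
Putting it together: 4-fluorodecanoic acid.

4-fluorodecanoic acid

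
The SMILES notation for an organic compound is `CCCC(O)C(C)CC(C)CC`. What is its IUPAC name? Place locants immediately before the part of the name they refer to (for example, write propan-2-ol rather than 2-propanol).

5,7-dimethylnonan-4-ol

The longest carbon chain that includes the –OH group has 9 carbons, so the parent hydride is nonane.
The principal characteristic group is an alcohol (–OH), named with the suffix -ol.
Choose the numbering such that numbering from this end puts the hydroxyl group at C-4 rather than C-6.
This places the hydroxyl at C-4; methyl groups at C-5 and C-7.
Assembling the pieces gives 5,7-dimethylnonan-4-ol.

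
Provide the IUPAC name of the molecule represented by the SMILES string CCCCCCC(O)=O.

heptanoic acid

Counting along the main chain through the –COOH group gives 7 carbons: the parent is heptane.
The highest-priority functional group is a carboxylic acid (terminal –COOH), so the name ends in -oic acid.
Choose the numbering such that the carboxylic acid carbon is C-1 by definition.
The name is heptanoic acid.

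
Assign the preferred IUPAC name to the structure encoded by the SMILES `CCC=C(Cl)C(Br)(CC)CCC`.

The longest carbon chain that includes the multiple bond has 8 carbons, so the parent hydride is octane.
A C=C double bond in the chain gives the infix -ene-.
The numbering direction is chosen so that numbering from this end puts the double bond at C-3 rather than C-5.
This places the double bond between C-3 and C-4; a bromo group at C-5; a chloro group at C-4; an ethyl group at C-5.
Prefixes are listed alphabetically: bromo, chloro, ethyl.
Putting it together: 5-bromo-4-chloro-5-ethyloct-3-ene.

5-bromo-4-chloro-5-ethyloct-3-ene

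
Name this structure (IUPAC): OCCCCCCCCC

nonan-1-ol

The longest chain bearing the –OH group is 9 carbons long (nonane).
The highest-priority functional group is an alcohol (–OH), so the name ends in -ol.
Number the chain so that numbering from this end puts the hydroxyl group at C-1 rather than C-9.
With this numbering: the hydroxyl at C-1.
The name is nonan-1-ol.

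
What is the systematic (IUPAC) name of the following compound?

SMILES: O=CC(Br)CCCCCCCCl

2-bromo-9-chlorononanal

The longest carbon chain that includes the –CHO group has 9 carbons, so the parent hydride is nonane.
An aldehyde (terminal –CHO) is the principal characteristic group, giving the suffix -al.
Choose the numbering such that the aldehyde carbon is C-1 by definition.
This places a bromo group at C-2; a chloro group at C-9.
Substituent prefixes are cited in alphabetical order (multiplying prefixes like di-/tri- are ignored for ordering).
Assembling the pieces gives 2-bromo-9-chlorononanal.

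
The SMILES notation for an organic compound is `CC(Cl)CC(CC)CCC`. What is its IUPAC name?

The longest carbon chain is 7 atoms: the parent is heptane.
The numbering direction is chosen so that the substituent locant set {2,4} is lower than {4,6} at the first point of difference.
With this numbering: a chloro group at C-2; an ethyl group at C-4.
The substituents are ordered alphabetically, ignoring any di-/tri- multipliers.
Putting it together: 2-chloro-4-ethylheptane.

2-chloro-4-ethylheptane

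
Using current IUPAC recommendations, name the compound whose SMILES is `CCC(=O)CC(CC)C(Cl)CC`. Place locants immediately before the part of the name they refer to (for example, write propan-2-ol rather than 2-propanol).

6-chloro-5-ethyloctan-3-one

The longest carbon chain that includes the carbonyl has 8 carbons, so the parent hydride is octane.
The highest-priority functional group is a ketone (C=O on an internal carbon), so the name ends in -one.
The numbering direction is chosen so that numbering from this end puts the carbonyl group at C-3 rather than C-6.
With this numbering: the carbonyl at C-3; a chloro group at C-6; an ethyl group at C-5.
The substituents are ordered alphabetically, ignoring any di-/tri- multipliers.
Assembling the pieces gives 6-chloro-5-ethyloctan-3-one.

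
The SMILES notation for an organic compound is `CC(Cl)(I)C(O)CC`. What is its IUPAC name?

2-chloro-2-iodopentan-3-ol

The longest carbon chain that includes the –OH group has 5 carbons, so the parent hydride is pentane.
The highest-priority functional group is an alcohol (–OH), so the name ends in -ol.
Choose the numbering such that the substituent locant set {2,2} is lower than {4,4} at the first point of difference.
This places the hydroxyl at C-3; a chloro group at C-2; an iodo group at C-2.
The substituents are ordered alphabetically, ignoring any di-/tri- multipliers.
Assembling the pieces gives 2-chloro-2-iodopentan-3-ol.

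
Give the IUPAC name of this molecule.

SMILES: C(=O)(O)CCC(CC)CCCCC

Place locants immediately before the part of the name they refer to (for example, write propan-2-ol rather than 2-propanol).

Counting along the main chain through the –COOH group gives 9 carbons: the parent is nonane.
The highest-priority functional group is a carboxylic acid (terminal –COOH), so the name ends in -oic acid.
Number the chain so that the carboxylic acid carbon is C-1 by definition.
This places an ethyl group at C-4.
Assembling the pieces gives 4-ethylnonanoic acid.

4-ethylnonanoic acid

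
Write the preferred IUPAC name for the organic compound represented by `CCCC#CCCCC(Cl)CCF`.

The longest chain bearing the multiple bond is 11 carbons long (undecane).
The chain contains a C≡C triple bond, so the unsaturation ending is -yne.
Choose the numbering such that numbering from this end puts the triple bond at C-4 rather than C-7.
With this numbering: the triple bond between C-4 and C-5; a chloro group at C-9; a fluoro group at C-11.
The substituents are ordered alphabetically, ignoring any di-/tri- multipliers.
Assembling the pieces gives 9-chloro-11-fluoroundec-4-yne.

9-chloro-11-fluoroundec-4-yne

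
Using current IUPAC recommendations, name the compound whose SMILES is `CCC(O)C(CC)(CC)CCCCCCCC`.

The longest chain bearing the –OH group is 12 carbons long (dodecane).
The principal characteristic group is an alcohol (–OH), named with the suffix -ol.
Choose the numbering such that numbering from this end puts the hydroxyl group at C-3 rather than C-10.
With this numbering: the hydroxyl at C-3; two ethyl groups at C-4.
Putting it together: 4,4-diethyldodecan-3-ol.

4,4-diethyldodecan-3-ol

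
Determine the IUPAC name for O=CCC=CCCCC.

oct-3-enal

Counting along the main chain through the –CHO group and the multiple bond gives 8 carbons: the parent is octane.
The principal characteristic group is an aldehyde (terminal –CHO), named with the suffix -al.
The chain contains a C=C double bond, so the unsaturation ending is -ene.
Choose the numbering such that the aldehyde carbon is C-1 by definition.
This places the double bond between C-3 and C-4.
Putting it together: oct-3-enal.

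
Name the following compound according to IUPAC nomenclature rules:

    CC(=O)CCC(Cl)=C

Counting along the main chain through the carbonyl and the multiple bond gives 6 carbons: the parent is hexane.
The highest-priority functional group is a ketone (C=O on an internal carbon), so the name ends in -one.
There is one C=C double bond, indicated by the ending -ene.
The numbering direction is chosen so that numbering from this end puts the carbonyl group at C-2 rather than C-5.
That gives the carbonyl at C-2; the double bond between C-5 and C-6; a chloro group at C-5.
Putting it together: 5-chlorohex-5-en-2-one.

5-chlorohex-5-en-2-one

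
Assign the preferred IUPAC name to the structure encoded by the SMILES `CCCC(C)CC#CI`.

The longest chain bearing the multiple bond is 7 carbons long (heptane).
The chain contains a C≡C triple bond, so the unsaturation ending is -yne.
The numbering direction is chosen so that numbering from this end puts the triple bond at C-1 rather than C-6.
With this numbering: the triple bond between C-1 and C-2; an iodo group at C-1; a methyl group at C-4.
Substituent prefixes are cited in alphabetical order (multiplying prefixes like di-/tri- are ignored for ordering).
Putting it together: 1-iodo-4-methylhept-1-yne.

1-iodo-4-methylhept-1-yne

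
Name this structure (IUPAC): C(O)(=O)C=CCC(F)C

5-fluorohex-2-enoic acid

The longest chain bearing the –COOH group and the multiple bond is 6 carbons long (hexane).
A carboxylic acid (terminal –COOH) is the principal characteristic group, giving the suffix -oic acid.
There is one C=C double bond, indicated by the ending -ene.
Number the chain so that the carboxylic acid carbon is C-1 by definition.
That gives the double bond between C-2 and C-3; a fluoro group at C-5.
Assembling the pieces gives 5-fluorohex-2-enoic acid.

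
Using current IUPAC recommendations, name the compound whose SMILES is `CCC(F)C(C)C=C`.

The longest chain bearing the multiple bond is 6 carbons long (hexane).
There is one C=C double bond, indicated by the ending -ene.
The numbering direction is chosen so that numbering from this end puts the double bond at C-1 rather than C-5.
This places the double bond between C-1 and C-2; a fluoro group at C-4; a methyl group at C-3.
Prefixes are listed alphabetically: fluoro, methyl.
The name is 4-fluoro-3-methylhex-1-ene.

4-fluoro-3-methylhex-1-ene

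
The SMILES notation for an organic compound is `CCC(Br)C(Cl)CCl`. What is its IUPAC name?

3-bromo-1,2-dichloropentane

The longest continuous carbon chain has 5 atoms, so the parent hydride is pentane.
Number the chain so that the substituent locant set {1,2,3} is lower than {3,4,5} at the first point of difference.
With this numbering: a bromo group at C-3; chloro groups at C-1 and C-2.
Substituent prefixes are cited in alphabetical order (multiplying prefixes like di-/tri- are ignored for ordering).
Assembling the pieces gives 3-bromo-1,2-dichloropentane.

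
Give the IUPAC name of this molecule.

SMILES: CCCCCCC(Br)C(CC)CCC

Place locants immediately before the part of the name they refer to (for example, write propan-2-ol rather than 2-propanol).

The longest continuous carbon chain has 11 atoms, so the parent hydride is undecane.
Choose the numbering such that the substituent locant set {4,5} is lower than {7,8} at the first point of difference.
This places a bromo group at C-5; an ethyl group at C-4.
The substituents are ordered alphabetically, ignoring any di-/tri- multipliers.
The name is 5-bromo-4-ethylundecane.

5-bromo-4-ethylundecane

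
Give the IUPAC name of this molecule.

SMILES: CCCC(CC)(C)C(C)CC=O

4-ethyl-3,4-dimethylheptanal

The longest chain bearing the –CHO group is 7 carbons long (heptane).
An aldehyde (terminal –CHO) is the principal characteristic group, giving the suffix -al.
Number the chain so that the aldehyde carbon is C-1 by definition.
That gives an ethyl group at C-4; methyl groups at C-3 and C-4.
Prefixes are listed alphabetically: ethyl, methyl.
Assembling the pieces gives 4-ethyl-3,4-dimethylheptanal.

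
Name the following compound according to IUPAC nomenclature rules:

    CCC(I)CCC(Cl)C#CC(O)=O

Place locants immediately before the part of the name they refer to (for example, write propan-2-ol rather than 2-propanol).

The longest chain bearing the –COOH group and the multiple bond is 9 carbons long (nonane).
A carboxylic acid (terminal –COOH) is the principal characteristic group, giving the suffix -oic acid.
The chain contains a C≡C triple bond, so the unsaturation ending is -yne.
The numbering direction is chosen so that the carboxylic acid carbon is C-1 by definition.
That gives the triple bond between C-2 and C-3; a chloro group at C-4; an iodo group at C-7.
Prefixes are listed alphabetically: chloro, iodo.
Putting it together: 4-chloro-7-iodonon-2-ynoic acid.

4-chloro-7-iodonon-2-ynoic acid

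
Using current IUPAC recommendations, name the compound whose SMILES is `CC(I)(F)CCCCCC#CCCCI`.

11-fluoro-1,11-diiodododec-4-yne

The longest chain bearing the multiple bond is 12 carbons long (dodecane).
The chain contains a C≡C triple bond, so the unsaturation ending is -yne.
Choose the numbering such that numbering from this end puts the triple bond at C-4 rather than C-8.
That gives the triple bond between C-4 and C-5; a fluoro group at C-11; iodo groups at C-1 and C-11.
Prefixes are listed alphabetically: fluoro, iodo.
Assembling the pieces gives 11-fluoro-1,11-diiodododec-4-yne.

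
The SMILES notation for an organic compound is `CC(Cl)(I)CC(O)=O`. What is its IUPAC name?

The longest chain bearing the –COOH group is 4 carbons long (butane).
The principal characteristic group is a carboxylic acid (terminal –COOH), named with the suffix -oic acid.
Choose the numbering such that the carboxylic acid carbon is C-1 by definition.
With this numbering: a chloro group at C-3; an iodo group at C-3.
Prefixes are listed alphabetically: chloro, iodo.
Assembling the pieces gives 3-chloro-3-iodobutanoic acid.

3-chloro-3-iodobutanoic acid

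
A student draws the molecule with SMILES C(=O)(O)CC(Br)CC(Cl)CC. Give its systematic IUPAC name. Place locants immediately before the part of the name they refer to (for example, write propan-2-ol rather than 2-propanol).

3-bromo-5-chloroheptanoic acid

Counting along the main chain through the –COOH group gives 7 carbons: the parent is heptane.
The principal characteristic group is a carboxylic acid (terminal –COOH), named with the suffix -oic acid.
The numbering direction is chosen so that the carboxylic acid carbon is C-1 by definition.
With this numbering: a bromo group at C-3; a chloro group at C-5.
The substituents are ordered alphabetically, ignoring any di-/tri- multipliers.
The name is 3-bromo-5-chloroheptanoic acid.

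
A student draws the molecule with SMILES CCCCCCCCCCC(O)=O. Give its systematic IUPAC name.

undecanoic acid

Counting along the main chain through the –COOH group gives 11 carbons: the parent is undecane.
The principal characteristic group is a carboxylic acid (terminal –COOH), named with the suffix -oic acid.
The numbering direction is chosen so that the carboxylic acid carbon is C-1 by definition.
Putting it together: undecanoic acid.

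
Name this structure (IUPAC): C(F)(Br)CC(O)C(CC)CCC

1-bromo-4-ethyl-1-fluoroheptan-3-ol

The longest carbon chain that includes the –OH group has 7 carbons, so the parent hydride is heptane.
The principal characteristic group is an alcohol (–OH), named with the suffix -ol.
Number the chain so that numbering from this end puts the hydroxyl group at C-3 rather than C-5.
That gives the hydroxyl at C-3; a bromo group at C-1; an ethyl group at C-4; a fluoro group at C-1.
Substituent prefixes are cited in alphabetical order (multiplying prefixes like di-/tri- are ignored for ordering).
Putting it together: 1-bromo-4-ethyl-1-fluoroheptan-3-ol.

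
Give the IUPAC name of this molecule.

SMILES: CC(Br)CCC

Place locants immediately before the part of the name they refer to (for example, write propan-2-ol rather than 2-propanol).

2-bromopentane

The longest carbon chain is 5 atoms: the parent is pentane.
The numbering direction is chosen so that the substituent locant set {2} is lower than {4} at the first point of difference.
This places a bromo group at C-2.
Assembling the pieces gives 2-bromopentane.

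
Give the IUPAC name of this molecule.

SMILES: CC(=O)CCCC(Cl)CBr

Counting along the main chain through the carbonyl gives 7 carbons: the parent is heptane.
A ketone (C=O on an internal carbon) is the principal characteristic group, giving the suffix -one.
Choose the numbering such that numbering from this end puts the carbonyl group at C-2 rather than C-6.
This places the carbonyl at C-2; a bromo group at C-7; a chloro group at C-6.
The substituents are ordered alphabetically, ignoring any di-/tri- multipliers.
The name is 7-bromo-6-chloroheptan-2-one.

7-bromo-6-chloroheptan-2-one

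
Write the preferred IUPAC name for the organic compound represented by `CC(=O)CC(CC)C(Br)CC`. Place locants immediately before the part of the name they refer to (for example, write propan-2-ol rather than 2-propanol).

5-bromo-4-ethylheptan-2-one

Counting along the main chain through the carbonyl gives 7 carbons: the parent is heptane.
A ketone (C=O on an internal carbon) is the principal characteristic group, giving the suffix -one.
The numbering direction is chosen so that numbering from this end puts the carbonyl group at C-2 rather than C-6.
This places the carbonyl at C-2; a bromo group at C-5; an ethyl group at C-4.
The substituents are ordered alphabetically, ignoring any di-/tri- multipliers.
Assembling the pieces gives 5-bromo-4-ethylheptan-2-one.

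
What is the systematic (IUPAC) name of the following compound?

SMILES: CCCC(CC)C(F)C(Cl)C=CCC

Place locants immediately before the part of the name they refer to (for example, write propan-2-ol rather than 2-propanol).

The longest chain bearing the multiple bond is 10 carbons long (decane).
A C=C double bond in the chain gives the infix -ene-.
The numbering direction is chosen so that numbering from this end puts the double bond at C-3 rather than C-7.
That gives the double bond between C-3 and C-4; a chloro group at C-5; an ethyl group at C-7; a fluoro group at C-6.
The substituents are ordered alphabetically, ignoring any di-/tri- multipliers.
Putting it together: 5-chloro-7-ethyl-6-fluorodec-3-ene.

5-chloro-7-ethyl-6-fluorodec-3-ene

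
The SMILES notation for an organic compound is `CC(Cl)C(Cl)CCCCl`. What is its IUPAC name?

1,4,5-trichlorohexane

The longest continuous carbon chain has 6 atoms, so the parent hydride is hexane.
Number the chain so that the substituent locant set {1,4,5} is lower than {2,3,6} at the first point of difference.
With this numbering: chloro groups at C-1 and C-4 and C-5.
Assembling the pieces gives 1,4,5-trichlorohexane.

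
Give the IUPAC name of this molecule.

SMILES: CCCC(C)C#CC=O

Counting along the main chain through the –CHO group and the multiple bond gives 7 carbons: the parent is heptane.
The principal characteristic group is an aldehyde (terminal –CHO), named with the suffix -al.
The chain contains a C≡C triple bond, so the unsaturation ending is -yne.
The numbering direction is chosen so that the aldehyde carbon is C-1 by definition.
That gives the triple bond between C-2 and C-3; a methyl group at C-4.
Assembling the pieces gives 4-methylhept-2-ynal.

4-methylhept-2-ynal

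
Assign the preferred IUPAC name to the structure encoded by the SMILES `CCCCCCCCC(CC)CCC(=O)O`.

4-ethyldodecanoic acid

The longest chain bearing the –COOH group is 12 carbons long (dodecane).
The highest-priority functional group is a carboxylic acid (terminal –COOH), so the name ends in -oic acid.
Number the chain so that the carboxylic acid carbon is C-1 by definition.
That gives an ethyl group at C-4.
Putting it together: 4-ethyldodecanoic acid.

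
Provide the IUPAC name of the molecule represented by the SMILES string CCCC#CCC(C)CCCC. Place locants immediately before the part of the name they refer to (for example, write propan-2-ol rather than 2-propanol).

The longest chain bearing the multiple bond is 11 carbons long (undecane).
A C≡C triple bond in the chain gives the infix -yne-.
Choose the numbering such that numbering from this end puts the triple bond at C-4 rather than C-7.
With this numbering: the triple bond between C-4 and C-5; a methyl group at C-7.
Assembling the pieces gives 7-methylundec-4-yne.

7-methylundec-4-yne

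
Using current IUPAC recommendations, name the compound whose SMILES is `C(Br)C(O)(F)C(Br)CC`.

Counting along the main chain through the –OH group gives 5 carbons: the parent is pentane.
The highest-priority functional group is an alcohol (–OH), so the name ends in -ol.
Choose the numbering such that numbering from this end puts the hydroxyl group at C-2 rather than C-4.
That gives the hydroxyl at C-2; bromo groups at C-1 and C-3; a fluoro group at C-2.
Substituent prefixes are cited in alphabetical order (multiplying prefixes like di-/tri- are ignored for ordering).
Assembling the pieces gives 1,3-dibromo-2-fluoropentan-2-ol.

1,3-dibromo-2-fluoropentan-2-ol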